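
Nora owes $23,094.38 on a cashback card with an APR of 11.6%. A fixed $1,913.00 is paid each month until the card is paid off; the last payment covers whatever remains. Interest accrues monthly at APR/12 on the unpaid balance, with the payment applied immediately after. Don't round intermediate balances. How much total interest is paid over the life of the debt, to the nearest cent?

$1,581.85

Monthly rate r = 11.6%/12 = 0.966667% = 0.00966667.
Payoff takes n = ⌈−ln(1 − rB₀/P)/ln(1+r)⌉ = ⌈12.899⌉ = 13 payments; the last is $1,720.23.
Total paid = 12·$1,913.00 + $1,720.23 = $24,676.23.
Total interest = total paid − principal = $24,676.23 − $23,094.38 = $1,581.85.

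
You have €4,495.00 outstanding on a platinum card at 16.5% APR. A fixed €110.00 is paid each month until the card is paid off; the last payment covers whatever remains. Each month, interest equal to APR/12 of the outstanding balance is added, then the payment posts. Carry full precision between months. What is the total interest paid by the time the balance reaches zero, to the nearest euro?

€2,152

Monthly rate r = 16.5%/12 = 1.375% = 0.01375.
Payoff takes n = ⌈−ln(1 − rB₀/P)/ln(1+r)⌉ = ⌈60.430⌉ = 61 payments; the last is €47.48.
Total paid = 60·€110.00 + €47.48 = €6,647.48.
Total interest = total paid − principal = €6,647.48 − €4,495.00 = €2,152.48.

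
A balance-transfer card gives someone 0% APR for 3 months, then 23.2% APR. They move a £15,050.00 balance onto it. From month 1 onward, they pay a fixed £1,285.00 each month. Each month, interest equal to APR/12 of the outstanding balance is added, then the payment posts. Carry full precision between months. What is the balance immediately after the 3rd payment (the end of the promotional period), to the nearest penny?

Promo months 1–3 at r₀ = 0%/12 = 0; months 4+ at r₁ = 23.2%/12 = 0.0193333.
After month 3 (no interest yet): B = £15,050.00 − 3·£1,285.00 = £11,195.00.

£11,195.00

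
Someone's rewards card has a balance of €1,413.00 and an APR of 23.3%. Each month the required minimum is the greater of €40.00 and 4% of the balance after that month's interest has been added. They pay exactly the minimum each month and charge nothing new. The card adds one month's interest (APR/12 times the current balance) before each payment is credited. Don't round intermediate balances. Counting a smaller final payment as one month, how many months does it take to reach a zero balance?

Monthly rate r = 23.3%/12 = 1.94167% = 0.0194167.
While 4% of the post-interest balance exceeds €40.00, each month B ← (B·(1+r))·(1 − 0.04), i.e. B shrinks by the factor (1+r)·0.96 = 0.97864.
This holds for months 1–17. Entering month 18 the balance is €978.89; 4% of the post-interest balance is now below €40.00, so the flat €40.00 minimum applies from here.
From month 18 a fixed €40.00 at rate r clears €978.89 in 34 more payments. Total: 17 + 34 = 51 months.

51 months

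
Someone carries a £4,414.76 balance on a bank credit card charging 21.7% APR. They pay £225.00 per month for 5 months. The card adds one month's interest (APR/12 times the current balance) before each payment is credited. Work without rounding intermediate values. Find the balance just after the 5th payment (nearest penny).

Monthly rate r = 21.7%/12 = 1.80833% = 0.0180833.
Each month: B ← B·(1+r) − £225.00.
Month 1: interest £79.83; balance after payment £4,269.59.
Month 2: interest £77.21; balance after payment £4,121.80.
Month 3: interest £74.54; balance after payment £3,971.34.
Month 4: interest £71.82; balance after payment £3,818.15.
Month 5: interest £69.04; balance after payment £3,662.20.

£3,662.20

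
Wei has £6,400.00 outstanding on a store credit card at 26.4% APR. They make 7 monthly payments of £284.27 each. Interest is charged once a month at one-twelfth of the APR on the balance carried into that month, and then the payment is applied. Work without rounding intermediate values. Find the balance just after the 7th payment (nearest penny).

£5,326.94

Monthly rate r = 26.4%/12 = 2.2% = 0.022.
Each month: B ← B·(1+r) − £284.27.
Month 1: interest £140.80; balance after payment £6,256.53.
Month 2: interest £137.64; balance after payment £6,109.90.
Month 3: interest £134.42; balance after payment £5,960.05.
Month 4: interest £131.12; balance after payment £5,806.90.
Month 5: interest £127.75; balance after payment £5,650.38.
Month 6: interest £124.31; balance after payment £5,490.42.
Month 7: interest £120.79; balance after payment £5,326.94.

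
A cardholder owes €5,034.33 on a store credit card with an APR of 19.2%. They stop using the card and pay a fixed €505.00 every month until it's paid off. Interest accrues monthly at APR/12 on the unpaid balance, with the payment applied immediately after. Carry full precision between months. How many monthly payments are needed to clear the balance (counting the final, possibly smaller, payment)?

11 months

Monthly rate r = 19.2%/12 = 1.6% = 0.016.
Recurrence: B ← B·(1+r) − €505.00.
Month 1: interest €80.55; balance after payment €4,609.88.
Month 2: interest €73.76; balance after payment €4,178.64.
Closed form: n = −ln(1 − rB₀/P)/ln(1+r) = −ln(0.8405)/ln(1.016) ≈ 10.947, so the balance reaches zero during payment 11.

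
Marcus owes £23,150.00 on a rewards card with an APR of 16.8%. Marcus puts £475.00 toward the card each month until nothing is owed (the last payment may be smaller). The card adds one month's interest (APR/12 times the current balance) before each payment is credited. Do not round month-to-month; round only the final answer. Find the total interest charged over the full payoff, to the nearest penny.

£16,028.34

Monthly rate r = 16.8%/12 = 1.4% = 0.014.
Payoff takes n = ⌈−ln(1 − rB₀/P)/ln(1+r)⌉ = ⌈82.479⌉ = 83 payments; the last is £228.34.
Total paid = 82·£475.00 + £228.34 = £39,178.34.
Total interest = total paid − principal = £39,178.34 − £23,150.00 = £16,028.34.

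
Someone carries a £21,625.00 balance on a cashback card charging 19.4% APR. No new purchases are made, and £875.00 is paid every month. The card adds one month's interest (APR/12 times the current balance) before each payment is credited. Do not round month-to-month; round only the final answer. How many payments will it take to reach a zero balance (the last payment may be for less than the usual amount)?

Monthly rate r = 19.4%/12 = 1.61667% = 0.0161667.
Recurrence: B ← B·(1+r) − £875.00.
Month 1: interest £349.60; balance after payment £21,099.60.
Month 2: interest £341.11; balance after payment £20,565.71.
Closed form: n = −ln(1 − rB₀/P)/ln(1+r) = −ln(0.60045)/ln(1.01617) ≈ 31.805, so the balance reaches zero during payment 32.

32 months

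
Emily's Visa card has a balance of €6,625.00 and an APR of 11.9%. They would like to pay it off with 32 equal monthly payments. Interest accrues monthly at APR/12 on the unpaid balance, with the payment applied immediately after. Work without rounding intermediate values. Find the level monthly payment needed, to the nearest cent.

€242.63

Monthly rate r = 11.9%/12 = 0.991667% = 0.00991667.
Level-payment amortization: P = B₀·r / (1 − (1+r)^(−n)) = 6625.00·0.00991667 / (1 − 1.00992^(−32)).
Denominator 1 − (1+r)^(−32) = 0.270773003.
P = 65.6979 / 0.270773003 ≈ 242.63.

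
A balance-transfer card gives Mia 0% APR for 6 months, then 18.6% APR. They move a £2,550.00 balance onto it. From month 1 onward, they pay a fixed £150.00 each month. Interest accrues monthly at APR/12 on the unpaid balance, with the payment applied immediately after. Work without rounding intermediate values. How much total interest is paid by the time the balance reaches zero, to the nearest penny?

Promo months 1–6 at r₀ = 0%/12 = 0; months 7+ at r₁ = 18.6%/12 = 0.0155.
After month 6 (no interest yet): B = £2,550.00 − 6·£150.00 = £1,650.00.
Then at r₁ with £150.00/mo: n₂ = −ln(1 − r₁·B/P)/ln(1+r₁) ≈ 12.15 → 13 more payments.
Total paid = 18·£150.00 + £23.16 = £2,723.16; interest = £2,723.16 − £2,550.00 = £173.16.

£173.16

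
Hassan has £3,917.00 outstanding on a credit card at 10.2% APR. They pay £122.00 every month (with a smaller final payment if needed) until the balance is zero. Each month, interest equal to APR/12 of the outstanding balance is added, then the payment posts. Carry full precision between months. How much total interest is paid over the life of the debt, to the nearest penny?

£676.80

Monthly rate r = 10.2%/12 = 0.85% = 0.0085.
Payoff takes n = ⌈−ln(1 − rB₀/P)/ln(1+r)⌉ = ⌈37.653⌉ = 38 payments; the last is £79.80.
Total paid = 37·£122.00 + £79.80 = £4,593.80.
Total interest = total paid − principal = £4,593.80 − £3,917.00 = £676.80.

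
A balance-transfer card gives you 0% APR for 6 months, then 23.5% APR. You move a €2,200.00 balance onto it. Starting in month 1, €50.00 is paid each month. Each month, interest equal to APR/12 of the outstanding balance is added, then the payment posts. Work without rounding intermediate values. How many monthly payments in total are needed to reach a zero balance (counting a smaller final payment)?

Promo months 1–6 at r₀ = 0%/12 = 0; months 7+ at r₁ = 23.5%/12 = 0.0195833.
After month 6 (no interest yet): B = €2,200.00 − 6·€50.00 = €1,900.00.
Then at r₁ with €50.00/mo: n₂ = −ln(1 − r₁·B/P)/ln(1+r₁) ≈ 70.29 → 71 more payments.

77 payments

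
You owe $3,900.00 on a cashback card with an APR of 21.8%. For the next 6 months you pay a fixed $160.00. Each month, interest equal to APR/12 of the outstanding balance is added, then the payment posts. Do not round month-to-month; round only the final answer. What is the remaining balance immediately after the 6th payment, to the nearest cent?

Monthly rate r = 21.8%/12 = 1.81667% = 0.0181667.
Each month: B ← B·(1+r) − $160.00.
Month 1: interest $70.85; balance after payment $3,810.85.
Month 2: interest $69.23; balance after payment $3,720.08.
Month 3: interest $67.58; balance after payment $3,627.66.
Month 4: interest $65.90; balance after payment $3,533.56.
Month 5: interest $64.19; balance after payment $3,437.76.
Month 6: interest $62.45; balance after payment $3,340.21.

$3,340.21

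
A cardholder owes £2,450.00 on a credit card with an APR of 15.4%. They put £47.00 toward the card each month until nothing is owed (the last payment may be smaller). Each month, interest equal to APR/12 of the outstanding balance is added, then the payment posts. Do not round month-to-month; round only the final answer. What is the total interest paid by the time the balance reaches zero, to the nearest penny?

Monthly rate r = 15.4%/12 = 1.28333% = 0.0128333.
Payoff takes n = ⌈−ln(1 − rB₀/P)/ln(1+r)⌉ = ⌈86.698⌉ = 87 payments; the last is £32.89.
Total paid = 86·£47.00 + £32.89 = £4,074.89.
Total interest = total paid − principal = £4,074.89 − £2,450.00 = £1,624.89.

£1,624.89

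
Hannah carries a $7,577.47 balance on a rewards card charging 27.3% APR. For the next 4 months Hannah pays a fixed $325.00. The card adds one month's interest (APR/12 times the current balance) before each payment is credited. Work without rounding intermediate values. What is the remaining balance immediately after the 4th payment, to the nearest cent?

Monthly rate r = 27.3%/12 = 2.275% = 0.02275.
Each month: B ← B·(1+r) − $325.00.
Month 1: interest $172.39; balance after payment $7,424.86.
Month 2: interest $168.92; balance after payment $7,268.77.
Month 3: interest $165.36; balance after payment $7,109.14.
Month 4: interest $161.73; balance after payment $6,945.87.

$6,945.87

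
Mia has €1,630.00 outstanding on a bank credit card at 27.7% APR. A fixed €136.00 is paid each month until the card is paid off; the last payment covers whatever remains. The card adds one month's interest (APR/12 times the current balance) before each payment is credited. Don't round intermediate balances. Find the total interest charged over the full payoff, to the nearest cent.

Monthly rate r = 27.7%/12 = 2.30833% = 0.0230833.
Payoff takes n = ⌈−ln(1 − rB₀/P)/ln(1+r)⌉ = ⌈14.192⌉ = 15 payments; the last is €26.36.
Total paid = 14·€136.00 + €26.36 = €1,930.36.
Total interest = total paid − principal = €1,930.36 − €1,630.00 = €300.36.

€300.36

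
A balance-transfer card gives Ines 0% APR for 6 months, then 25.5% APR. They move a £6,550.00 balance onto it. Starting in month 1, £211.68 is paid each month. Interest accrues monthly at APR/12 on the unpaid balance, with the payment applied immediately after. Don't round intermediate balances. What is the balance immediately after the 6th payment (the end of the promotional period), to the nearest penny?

£5,279.92

Promo months 1–6 at r₀ = 0%/12 = 0; months 7+ at r₁ = 25.5%/12 = 0.02125.
After month 6 (no interest yet): B = £6,550.00 − 6·£211.68 = £5,279.92.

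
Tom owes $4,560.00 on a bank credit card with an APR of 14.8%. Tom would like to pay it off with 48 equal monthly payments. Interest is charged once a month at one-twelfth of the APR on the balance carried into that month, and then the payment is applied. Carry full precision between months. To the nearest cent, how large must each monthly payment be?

$126.45

Monthly rate r = 14.8%/12 = 1.23333% = 0.0123333.
Level-payment amortization: P = B₀·r / (1 − (1+r)^(−n)) = 4560.00·0.0123333 / (1 − 1.01233^(−48)).
Denominator 1 − (1+r)^(−48) = 0.444773464.
P = 56.24 / 0.444773464 ≈ 126.45.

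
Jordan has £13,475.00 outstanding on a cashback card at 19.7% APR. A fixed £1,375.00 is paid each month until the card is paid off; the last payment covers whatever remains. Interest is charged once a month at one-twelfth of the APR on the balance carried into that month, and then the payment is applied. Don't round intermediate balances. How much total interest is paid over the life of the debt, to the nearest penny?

£1,338.56

Monthly rate r = 19.7%/12 = 1.64167% = 0.0164167.
Payoff takes n = ⌈−ln(1 − rB₀/P)/ln(1+r)⌉ = ⌈10.772⌉ = 11 payments; the last is £1,063.56.
Total paid = 10·£1,375.00 + £1,063.56 = £14,813.56.
Total interest = total paid − principal = £14,813.56 − £13,475.00 = £1,338.56.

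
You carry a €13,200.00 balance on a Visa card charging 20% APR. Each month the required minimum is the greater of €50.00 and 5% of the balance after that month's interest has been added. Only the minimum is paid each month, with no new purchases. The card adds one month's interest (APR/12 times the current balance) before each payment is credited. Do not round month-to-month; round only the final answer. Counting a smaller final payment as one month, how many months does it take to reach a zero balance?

Monthly rate r = 20%/12 = 1.66667% = 0.0166667.
While 5% of the post-interest balance exceeds €50.00, each month B ← (B·(1+r))·(1 − 0.05), i.e. B shrinks by the factor (1+r)·0.95 = 0.96583.
This holds for months 1–75. Entering month 76 the balance is €973.28; 5% of the post-interest balance is now below €50.00, so the flat €50.00 minimum applies from here.
From month 76 a fixed €50.00 at rate r clears €973.28 in 24 more payments. Total: 75 + 24 = 99 months.

99 months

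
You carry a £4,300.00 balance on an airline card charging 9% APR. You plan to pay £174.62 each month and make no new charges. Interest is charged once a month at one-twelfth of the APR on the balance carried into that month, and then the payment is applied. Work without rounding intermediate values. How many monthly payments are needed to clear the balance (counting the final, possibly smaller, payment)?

28 payments

Monthly rate r = 9%/12 = 0.75% = 0.0075.
Recurrence: B ← B·(1+r) − £174.62.
Month 1: interest £32.25; balance after payment £4,157.63.
Month 2: interest £31.18; balance after payment £4,014.19.
Closed form: n = −ln(1 − rB₀/P)/ln(1+r) = −ln(0.81531)/ln(1.0075) ≈ 27.326, so the balance reaches zero during payment 28.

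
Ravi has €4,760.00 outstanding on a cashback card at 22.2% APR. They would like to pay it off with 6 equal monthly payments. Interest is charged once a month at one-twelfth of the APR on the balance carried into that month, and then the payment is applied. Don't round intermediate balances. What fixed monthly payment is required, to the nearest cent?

€845.49

Monthly rate r = 22.2%/12 = 1.85% = 0.0185.
Level-payment amortization: P = B₀·r / (1 − (1+r)^(−n)) = 4760.00·0.0185 / (1 − 1.0185^(−6)).
Denominator 1 − (1+r)^(−6) = 0.10415309.
P = 88.06 / 0.10415309 ≈ 845.49.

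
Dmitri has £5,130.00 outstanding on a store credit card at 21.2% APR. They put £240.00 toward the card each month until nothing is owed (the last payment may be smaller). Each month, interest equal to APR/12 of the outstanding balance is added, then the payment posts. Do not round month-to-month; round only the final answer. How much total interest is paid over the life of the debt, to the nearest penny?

Monthly rate r = 21.2%/12 = 1.76667% = 0.0176667.
Payoff takes n = ⌈−ln(1 − rB₀/P)/ln(1+r)⌉ = ⌈27.079⌉ = 28 payments; the last is £19.02.
Total paid = 27·£240.00 + £19.02 = £6,499.02.
Total interest = total paid − principal = £6,499.02 − £5,130.00 = £1,369.02.

£1,369.02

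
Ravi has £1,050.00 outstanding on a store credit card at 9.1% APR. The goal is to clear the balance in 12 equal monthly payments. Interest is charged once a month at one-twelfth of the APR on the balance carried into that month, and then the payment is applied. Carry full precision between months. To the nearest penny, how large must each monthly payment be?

Monthly rate r = 9.1%/12 = 0.758333% = 0.00758333.
Level-payment amortization: P = B₀·r / (1 − (1+r)^(−n)) = 1050.00·0.00758333 / (1 − 1.00758^(−12)).
Denominator 1 − (1+r)^(−12) = 0.0866687898.
P = 7.9625 / 0.0866687898 ≈ 91.87.

£91.87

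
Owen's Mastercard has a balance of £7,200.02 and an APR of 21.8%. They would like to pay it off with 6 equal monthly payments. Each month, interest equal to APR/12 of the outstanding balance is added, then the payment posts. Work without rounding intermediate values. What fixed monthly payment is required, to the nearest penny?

£1,277.45

Monthly rate r = 21.8%/12 = 1.81667% = 0.0181667.
Level-payment amortization: P = B₀·r / (1 − (1+r)^(−n)) = 7200.02·0.0181667 / (1 − 1.01817^(−6)).
Denominator 1 − (1+r)^(−6) = 0.102391924.
P = 130.8 / 0.102391924 ≈ 1277.45.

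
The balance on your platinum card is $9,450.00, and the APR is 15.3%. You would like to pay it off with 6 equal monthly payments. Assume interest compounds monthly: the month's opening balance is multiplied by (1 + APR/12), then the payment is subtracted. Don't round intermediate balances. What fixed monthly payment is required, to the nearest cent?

Monthly rate r = 15.3%/12 = 1.275% = 0.01275.
Level-payment amortization: P = B₀·r / (1 − (1+r)^(−n)) = 9450.00·0.01275 / (1 − 1.01275^(−6)).
Denominator 1 − (1+r)^(−6) = 0.0731990103.
P = 120.488 / 0.0731990103 ≈ 1646.03.

$1,646.03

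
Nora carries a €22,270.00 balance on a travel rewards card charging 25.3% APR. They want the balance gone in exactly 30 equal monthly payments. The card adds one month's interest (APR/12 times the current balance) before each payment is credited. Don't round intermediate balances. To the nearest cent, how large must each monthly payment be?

€1,009.23

Monthly rate r = 25.3%/12 = 2.10833% = 0.0210833.
Level-payment amortization: P = B₀·r / (1 − (1+r)^(−n)) = 22270.00·0.0210833 / (1 − 1.02108^(−30)).
Denominator 1 − (1+r)^(−30) = 0.465233275.
P = 469.526 / 0.465233275 ≈ 1009.23.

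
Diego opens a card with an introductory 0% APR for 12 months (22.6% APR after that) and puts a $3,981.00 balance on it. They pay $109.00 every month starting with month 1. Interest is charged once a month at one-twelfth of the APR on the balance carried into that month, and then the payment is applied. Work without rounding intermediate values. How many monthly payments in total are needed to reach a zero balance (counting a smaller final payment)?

Promo months 1–12 at r₀ = 0%/12 = 0; months 13+ at r₁ = 22.6%/12 = 0.0188333.
After month 12 (no interest yet): B = $3,981.00 − 12·$109.00 = $2,673.00.
Then at r₁ with $109.00/mo: n₂ = −ln(1 − r₁·B/P)/ln(1+r₁) ≈ 33.21 → 34 more payments.

46 payments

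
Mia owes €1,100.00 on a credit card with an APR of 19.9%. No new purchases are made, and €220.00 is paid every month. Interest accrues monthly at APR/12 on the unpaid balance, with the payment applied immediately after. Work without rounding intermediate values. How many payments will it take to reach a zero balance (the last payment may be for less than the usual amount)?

Monthly rate r = 19.9%/12 = 1.65833% = 0.0165833.
Recurrence: B ← B·(1+r) − €220.00.
Month 1: interest €18.24; balance after payment €898.24.
Month 2: interest €14.90; balance after payment €693.14.
Month 3: interest €11.49; balance after payment €484.63.
Month 4: interest €8.04; balance after payment €272.67.
Month 5: interest €4.52; balance after payment €57.19.
Month 6: interest €0.95; balance after payment €0.00.

6 months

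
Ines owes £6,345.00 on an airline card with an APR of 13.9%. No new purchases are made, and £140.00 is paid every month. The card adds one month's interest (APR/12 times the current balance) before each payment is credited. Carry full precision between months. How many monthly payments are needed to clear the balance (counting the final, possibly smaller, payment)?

65 months

Monthly rate r = 13.9%/12 = 1.15833% = 0.0115833.
Recurrence: B ← B·(1+r) − £140.00.
Month 1: interest £73.50; balance after payment £6,278.50.
Month 2: interest £72.73; balance after payment £6,211.22.
Closed form: n = −ln(1 − rB₀/P)/ln(1+r) = −ln(0.47503)/ln(1.01158) ≈ 64.635, so the balance reaches zero during payment 65.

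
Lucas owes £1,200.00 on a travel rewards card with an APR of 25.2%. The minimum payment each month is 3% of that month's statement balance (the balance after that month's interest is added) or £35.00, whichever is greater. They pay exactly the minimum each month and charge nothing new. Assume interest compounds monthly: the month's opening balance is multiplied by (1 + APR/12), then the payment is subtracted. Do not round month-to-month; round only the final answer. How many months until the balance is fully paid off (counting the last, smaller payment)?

Monthly rate r = 25.2%/12 = 2.1% = 0.021.
While 3% of the post-interest balance exceeds £35.00, each month B ← (B·(1+r))·(1 − 0.03), i.e. B shrinks by the factor (1+r)·0.97 = 0.99037.
This holds for months 1–6. Entering month 7 the balance is £1,132.31; 3% of the post-interest balance is now below £35.00, so the flat £35.00 minimum applies from here.
From month 7 a fixed £35.00 at rate r clears £1,132.31 in 55 more payments. Total: 6 + 55 = 61 months.

61 months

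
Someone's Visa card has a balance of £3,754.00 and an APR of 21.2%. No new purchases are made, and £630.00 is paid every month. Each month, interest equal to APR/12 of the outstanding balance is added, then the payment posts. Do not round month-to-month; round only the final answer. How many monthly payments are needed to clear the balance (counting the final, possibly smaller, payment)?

Monthly rate r = 21.2%/12 = 1.76667% = 0.0176667.
Recurrence: B ← B·(1+r) − £630.00.
Month 1: interest £66.32; balance after payment £3,190.32.
Month 2: interest £56.36; balance after payment £2,616.68.
Closed form: n = −ln(1 − rB₀/P)/ln(1+r) = −ln(0.89473)/ln(1.01767) ≈ 6.352, so the balance reaches zero during payment 7.

7 payments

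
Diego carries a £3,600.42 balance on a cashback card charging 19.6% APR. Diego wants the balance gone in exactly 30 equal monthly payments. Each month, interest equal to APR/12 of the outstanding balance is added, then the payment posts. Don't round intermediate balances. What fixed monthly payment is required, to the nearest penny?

Monthly rate r = 19.6%/12 = 1.63333% = 0.0163333.
Level-payment amortization: P = B₀·r / (1 − (1+r)^(−n)) = 3600.42·0.0163333 / (1 − 1.01633^(−30)).
Denominator 1 − (1+r)^(−30) = 0.384943644.
P = 58.8069 / 0.384943644 ≈ 152.77.

£152.77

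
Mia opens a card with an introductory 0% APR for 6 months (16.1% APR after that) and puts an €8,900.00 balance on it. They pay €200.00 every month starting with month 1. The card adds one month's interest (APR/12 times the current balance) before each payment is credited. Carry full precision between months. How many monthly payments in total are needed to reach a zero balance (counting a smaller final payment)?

Promo months 1–6 at r₀ = 0%/12 = 0; months 7+ at r₁ = 16.1%/12 = 0.0134167.
After month 6 (no interest yet): B = €8,900.00 − 6·€200.00 = €7,700.00.
Then at r₁ with €200.00/mo: n₂ = −ln(1 − r₁·B/P)/ln(1+r₁) ≈ 54.53 → 55 more payments.

61 months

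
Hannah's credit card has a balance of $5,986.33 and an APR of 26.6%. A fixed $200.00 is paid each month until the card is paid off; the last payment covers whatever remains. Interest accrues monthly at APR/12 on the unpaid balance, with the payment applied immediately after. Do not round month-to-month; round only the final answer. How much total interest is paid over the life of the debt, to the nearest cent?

$3,949.24

Monthly rate r = 26.6%/12 = 2.21667% = 0.0221667.
Payoff takes n = ⌈−ln(1 − rB₀/P)/ln(1+r)⌉ = ⌈49.675⌉ = 50 payments; the last is $135.57.
Total paid = 49·$200.00 + $135.57 = $9,935.57.
Total interest = total paid − principal = $9,935.57 − $5,986.33 = $3,949.24.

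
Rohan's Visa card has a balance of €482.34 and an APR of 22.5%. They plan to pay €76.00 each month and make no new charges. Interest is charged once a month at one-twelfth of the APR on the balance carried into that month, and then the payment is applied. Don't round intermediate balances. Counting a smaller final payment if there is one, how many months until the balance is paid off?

Monthly rate r = 22.5%/12 = 1.875% = 0.01875.
Recurrence: B ← B·(1+r) − €76.00.
Month 1: interest €9.04; balance after payment €415.38.
Month 2: interest €7.79; balance after payment €347.17.
Closed form: n = −ln(1 − rB₀/P)/ln(1+r) = −ln(0.881)/ln(1.01875) ≈ 6.820, so the balance reaches zero during payment 7.

7 months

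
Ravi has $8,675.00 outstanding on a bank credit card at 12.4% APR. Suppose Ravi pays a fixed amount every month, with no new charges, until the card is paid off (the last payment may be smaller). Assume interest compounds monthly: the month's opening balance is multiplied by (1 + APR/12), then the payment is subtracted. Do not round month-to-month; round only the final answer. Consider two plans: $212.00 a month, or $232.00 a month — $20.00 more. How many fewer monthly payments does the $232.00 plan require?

Monthly rate r = 12.4%/12 = 1.03333% = 0.0103333.
At $212.00/mo: n = ⌈−ln(1 − rB₀/P)/ln(1+r)⌉ = 54 payments (last $98.76); total interest = total paid − $8,675.00 = $2,659.76.
At $232.00/mo: 48 payments (last $118.00); total interest $2,347.00.
Payments saved = 54 − 48 = 6.

6 fewer payments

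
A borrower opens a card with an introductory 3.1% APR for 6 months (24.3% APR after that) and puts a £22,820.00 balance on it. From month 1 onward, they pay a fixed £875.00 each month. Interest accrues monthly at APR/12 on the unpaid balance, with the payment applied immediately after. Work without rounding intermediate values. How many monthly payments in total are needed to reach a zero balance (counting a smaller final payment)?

33 payments

Promo months 1–6 at r₀ = 3.1%/12 = 0.00258333; months 7+ at r₁ = 24.3%/12 = 0.02025.
After month 6: iterate B ← B·(1+r₀) − £875.00 for 6 months → £17,891.98.
Then at r₁ with £875.00/mo: n₂ = −ln(1 − r₁·B/P)/ln(1+r₁) ≈ 26.66 → 27 more payments.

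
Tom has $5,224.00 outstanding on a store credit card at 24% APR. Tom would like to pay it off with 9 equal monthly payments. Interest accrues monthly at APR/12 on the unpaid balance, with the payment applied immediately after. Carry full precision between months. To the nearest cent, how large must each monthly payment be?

Monthly rate r = 24%/12 = 2% = 0.02.
Level-payment amortization: P = B₀·r / (1 − (1+r)^(−n)) = 5224.00·0.02 / (1 − 1.02^(−9)).
Denominator 1 − (1+r)^(−9) = 0.163244734.
P = 104.48 / 0.163244734 ≈ 640.02.

$640.02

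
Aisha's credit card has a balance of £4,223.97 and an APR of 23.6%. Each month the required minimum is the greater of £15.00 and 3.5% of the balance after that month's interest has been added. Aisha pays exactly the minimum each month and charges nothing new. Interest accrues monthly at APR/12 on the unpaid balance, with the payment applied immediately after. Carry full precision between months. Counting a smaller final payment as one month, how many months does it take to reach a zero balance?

Monthly rate r = 23.6%/12 = 1.96667% = 0.0196667.
While 3.5% of the post-interest balance exceeds £15.00, each month B ← (B·(1+r))·(1 − 0.035), i.e. B shrinks by the factor (1+r)·0.965 = 0.98398.
This holds for months 1–143. Entering month 144 the balance is £419.42; 3.5% of the post-interest balance is now below £15.00, so the flat £15.00 minimum applies from here.
From month 144 a fixed £15.00 at rate r clears £419.42 in 41 more payments. Total: 143 + 41 = 184 months.

184 months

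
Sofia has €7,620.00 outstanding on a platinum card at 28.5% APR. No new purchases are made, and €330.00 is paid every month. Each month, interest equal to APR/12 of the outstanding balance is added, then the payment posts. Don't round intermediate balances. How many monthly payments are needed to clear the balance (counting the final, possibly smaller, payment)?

Monthly rate r = 28.5%/12 = 2.375% = 0.02375.
Recurrence: B ← B·(1+r) − €330.00.
Month 1: interest €180.97; balance after payment €7,470.98.
Month 2: interest €177.44; balance after payment €7,318.41.
Closed form: n = −ln(1 − rB₀/P)/ln(1+r) = −ln(0.45159)/ln(1.02375) ≈ 33.869, so the balance reaches zero during payment 34.

34 payments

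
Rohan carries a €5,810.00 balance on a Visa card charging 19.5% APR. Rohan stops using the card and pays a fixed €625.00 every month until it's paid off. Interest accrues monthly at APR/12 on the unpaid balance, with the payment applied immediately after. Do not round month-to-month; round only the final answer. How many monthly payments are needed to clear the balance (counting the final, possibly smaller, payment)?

11 payments

Monthly rate r = 19.5%/12 = 1.625% = 0.01625.
Recurrence: B ← B·(1+r) − €625.00.
Month 1: interest €94.41; balance after payment €5,279.41.
Month 2: interest €85.79; balance after payment €4,740.20.
Closed form: n = −ln(1 − rB₀/P)/ln(1+r) = −ln(0.84894)/ln(1.01625) ≈ 10.160, so the balance reaches zero during payment 11.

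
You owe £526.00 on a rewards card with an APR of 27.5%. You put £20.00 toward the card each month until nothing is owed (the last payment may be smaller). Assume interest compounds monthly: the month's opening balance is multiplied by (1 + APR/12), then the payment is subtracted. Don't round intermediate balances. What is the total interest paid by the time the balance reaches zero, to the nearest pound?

£289

Monthly rate r = 27.5%/12 = 2.29167% = 0.0229167.
Payoff takes n = ⌈−ln(1 − rB₀/P)/ln(1+r)⌉ = ⌈40.740⌉ = 41 payments; the last is £14.84.
Total paid = 40·£20.00 + £14.84 = £814.84.
Total interest = total paid − principal = £814.84 − £526.00 = £288.84.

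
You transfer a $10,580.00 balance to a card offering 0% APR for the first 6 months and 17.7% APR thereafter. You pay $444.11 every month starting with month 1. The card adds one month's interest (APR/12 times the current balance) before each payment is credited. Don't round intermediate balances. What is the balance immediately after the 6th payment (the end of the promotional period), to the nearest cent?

$7,915.34

Promo months 1–6 at r₀ = 0%/12 = 0; months 7+ at r₁ = 17.7%/12 = 0.01475.
After month 6 (no interest yet): B = $10,580.00 − 6·$444.11 = $7,915.34.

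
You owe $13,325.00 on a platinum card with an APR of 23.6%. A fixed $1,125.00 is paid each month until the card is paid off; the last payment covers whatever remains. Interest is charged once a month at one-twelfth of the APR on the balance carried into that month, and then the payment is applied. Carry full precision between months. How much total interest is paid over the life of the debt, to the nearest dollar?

$1,996

Monthly rate r = 23.6%/12 = 1.96667% = 0.0196667.
Payoff takes n = ⌈−ln(1 − rB₀/P)/ln(1+r)⌉ = ⌈13.616⌉ = 14 payments; the last is $696.11.
Total paid = 13·$1,125.00 + $696.11 = $15,321.11.
Total interest = total paid − principal = $15,321.11 − $13,325.00 = $1,996.11.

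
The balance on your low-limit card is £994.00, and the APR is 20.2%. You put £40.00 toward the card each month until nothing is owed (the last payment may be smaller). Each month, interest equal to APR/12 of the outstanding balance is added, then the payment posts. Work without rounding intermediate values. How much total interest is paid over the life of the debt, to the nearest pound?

Monthly rate r = 20.2%/12 = 1.68333% = 0.0168333.
Payoff takes n = ⌈−ln(1 − rB₀/P)/ln(1+r)⌉ = ⌈32.457⌉ = 33 payments; the last is £18.37.
Total paid = 32·£40.00 + £18.37 = £1,298.37.
Total interest = total paid − principal = £1,298.37 − £994.00 = £304.37.

£304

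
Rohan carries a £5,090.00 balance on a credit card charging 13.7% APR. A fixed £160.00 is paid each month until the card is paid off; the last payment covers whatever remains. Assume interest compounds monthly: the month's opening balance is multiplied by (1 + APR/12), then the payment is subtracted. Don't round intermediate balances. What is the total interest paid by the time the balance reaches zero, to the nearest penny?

£1,270.83

Monthly rate r = 13.7%/12 = 1.14167% = 0.0114167.
Payoff takes n = ⌈−ln(1 − rB₀/P)/ln(1+r)⌉ = ⌈39.754⌉ = 40 payments; the last is £120.83.
Total paid = 39·£160.00 + £120.83 = £6,360.83.
Total interest = total paid − principal = £6,360.83 − £5,090.00 = £1,270.83.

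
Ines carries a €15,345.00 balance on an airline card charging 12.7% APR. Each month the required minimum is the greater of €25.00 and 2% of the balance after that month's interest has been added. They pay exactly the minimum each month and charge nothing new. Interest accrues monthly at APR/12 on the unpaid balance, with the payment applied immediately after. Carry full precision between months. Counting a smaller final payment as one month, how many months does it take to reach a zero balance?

Monthly rate r = 12.7%/12 = 1.05833% = 0.0105833.
While 2% of the post-interest balance exceeds €25.00, each month B ← (B·(1+r))·(1 − 0.02), i.e. B shrinks by the factor (1+r)·0.98 = 0.99037.
This holds for months 1–261. Entering month 262 the balance is €1,228.28; 2% of the post-interest balance is now below €25.00, so the flat €25.00 minimum applies from here.
From month 262 a fixed €25.00 at rate r clears €1,228.28 in 70 more payments. Total: 261 + 70 = 331 months.

331 months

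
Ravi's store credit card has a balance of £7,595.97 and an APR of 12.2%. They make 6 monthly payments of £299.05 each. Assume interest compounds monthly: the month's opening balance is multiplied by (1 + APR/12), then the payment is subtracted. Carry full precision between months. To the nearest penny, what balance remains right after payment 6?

£6,230.73

Monthly rate r = 12.2%/12 = 1.01667% = 0.0101667.
Each month: B ← B·(1+r) − £299.05.
Month 1: interest £77.23; balance after payment £7,374.15.
Month 2: interest £74.97; balance after payment £7,150.07.
Month 3: interest £72.69; balance after payment £6,923.71.
Month 4: interest £70.39; balance after payment £6,695.05.
Month 5: interest £68.07; balance after payment £6,464.07.
Month 6: interest £65.72; balance after payment £6,230.73.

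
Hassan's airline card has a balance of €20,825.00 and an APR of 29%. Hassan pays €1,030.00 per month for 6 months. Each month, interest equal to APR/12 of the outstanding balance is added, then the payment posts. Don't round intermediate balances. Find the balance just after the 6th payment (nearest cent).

Monthly rate r = 29%/12 = 2.41667% = 0.0241667.
Each month: B ← B·(1+r) − €1,030.00.
Month 1: interest €503.27; balance after payment €20,298.27.
Month 2: interest €490.54; balance after payment €19,758.81.
Month 3: interest €477.50; balance after payment €19,206.32.
Month 4: interest €464.15; balance after payment €18,640.47.
Month 5: interest €450.48; balance after payment €18,060.95.
Month 6: interest €436.47; balance after payment €17,467.42.

€17,467.42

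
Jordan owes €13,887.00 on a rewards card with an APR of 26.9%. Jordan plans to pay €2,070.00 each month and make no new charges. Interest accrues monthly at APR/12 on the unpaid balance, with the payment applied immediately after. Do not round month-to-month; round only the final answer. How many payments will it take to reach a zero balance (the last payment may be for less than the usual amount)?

Monthly rate r = 26.9%/12 = 2.24167% = 0.0224167.
Recurrence: B ← B·(1+r) − €2,070.00.
Month 1: interest €311.30; balance after payment €12,128.30.
Month 2: interest €271.88; balance after payment €10,330.18.
Closed form: n = −ln(1 − rB₀/P)/ln(1+r) = −ln(0.84961)/ln(1.02242) ≈ 7.351, so the balance reaches zero during payment 8.

8 months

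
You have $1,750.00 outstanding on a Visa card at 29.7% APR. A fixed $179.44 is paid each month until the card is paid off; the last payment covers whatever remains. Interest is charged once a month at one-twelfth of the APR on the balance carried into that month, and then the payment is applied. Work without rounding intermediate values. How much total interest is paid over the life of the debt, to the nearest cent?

Monthly rate r = 29.7%/12 = 2.475% = 0.02475.
Payoff takes n = ⌈−ln(1 − rB₀/P)/ln(1+r)⌉ = ⌈11.299⌉ = 12 payments; the last is $54.14.
Total paid = 11·$179.44 + $54.14 = $2,027.98.
Total interest = total paid − principal = $2,027.98 − $1,750.00 = $277.98.

$277.98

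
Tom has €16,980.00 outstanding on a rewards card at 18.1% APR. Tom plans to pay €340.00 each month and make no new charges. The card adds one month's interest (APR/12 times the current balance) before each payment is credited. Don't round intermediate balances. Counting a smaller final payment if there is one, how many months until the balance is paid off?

94 months

Monthly rate r = 18.1%/12 = 1.50833% = 0.0150833.
Recurrence: B ← B·(1+r) − €340.00.
Month 1: interest €256.12; balance after payment €16,896.12.
Month 2: interest €254.85; balance after payment €16,810.96.
Closed form: n = −ln(1 − rB₀/P)/ln(1+r) = −ln(0.24672)/ln(1.01508) ≈ 93.482, so the balance reaches zero during payment 94.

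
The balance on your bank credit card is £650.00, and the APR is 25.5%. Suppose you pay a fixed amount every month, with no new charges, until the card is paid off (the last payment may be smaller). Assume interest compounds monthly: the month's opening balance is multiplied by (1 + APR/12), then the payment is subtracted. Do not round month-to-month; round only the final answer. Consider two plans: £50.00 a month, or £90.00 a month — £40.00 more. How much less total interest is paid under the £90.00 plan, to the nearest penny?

Monthly rate r = 25.5%/12 = 2.125% = 0.02125.
At £50.00/mo: n = ⌈−ln(1 − rB₀/P)/ln(1+r)⌉ = 16 payments (last £18.91); total interest = total paid − £650.00 = £118.91.
At £90.00/mo: 8 payments (last £83.19); total interest £63.19.
Interest saved = £118.91 − £63.19 = £55.72.

£55.72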